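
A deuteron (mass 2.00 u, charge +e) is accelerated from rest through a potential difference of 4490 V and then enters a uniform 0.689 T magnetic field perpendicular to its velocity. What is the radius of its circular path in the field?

Acceleration: |q|V = ½mv² ⇒ v = √(2|q|V/m) = √(2·1.602×10⁻¹⁹·4490/3.322×10⁻²⁷) ≈ 6.581×10⁵ m/s.
In the field: r = mv/(|q|B) = (3.322×10⁻²⁷)(6.581×10⁵)/((1.602×10⁻¹⁹)(0.689)) ≈ 0.0198 m.

r ≈ 0.0198 m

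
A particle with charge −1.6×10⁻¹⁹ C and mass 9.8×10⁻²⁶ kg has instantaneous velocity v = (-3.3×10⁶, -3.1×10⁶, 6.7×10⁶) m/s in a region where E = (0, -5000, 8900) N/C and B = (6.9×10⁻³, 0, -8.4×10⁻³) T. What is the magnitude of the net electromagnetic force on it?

|F| ≈ 6.75×10⁻¹⁵ N

v×B = (2.60×10⁴, 1.85×10⁴, 2.14×10⁴) N/C.
E + v×B = (2.60×10⁴, 1.35×10⁴, 3.03×10⁴) N/C.
F = q(E + v×B) = (−1.6×10⁻¹⁹ C)·(2.60×10⁴, 1.35×10⁴, 3.03×10⁴) = (-4.17×10⁻¹⁵, -2.16×10⁻¹⁵, -4.85×10⁻¹⁵) N.
|F| = 6.75×10⁻¹⁵ N.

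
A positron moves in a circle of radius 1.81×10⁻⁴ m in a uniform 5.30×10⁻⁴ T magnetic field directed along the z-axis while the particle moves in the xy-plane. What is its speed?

v ≈ 1.69×10⁴ m/s

From |q|vB = mv²/r, v = |q|Br/m.
v = (1.602×10⁻¹⁹)(5.30×10⁻⁴)(1.81×10⁻⁴)/9.109×10⁻³¹ ≈ 1.69×10⁴ m/s.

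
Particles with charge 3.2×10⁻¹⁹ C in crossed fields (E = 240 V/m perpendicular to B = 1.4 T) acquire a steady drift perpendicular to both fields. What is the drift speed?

v_d ≈ 170 m/s

The E×B drift speed is v_d = E/B.
v_d = 240/1.4 = 170 m/s.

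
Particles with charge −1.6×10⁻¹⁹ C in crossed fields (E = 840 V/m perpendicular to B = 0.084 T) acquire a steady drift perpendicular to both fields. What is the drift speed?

v_d ≈ 1.0×10⁴ m/s

The steady drift has the magnetic force balancing the electric force, so v_d = E/B.
v_d = 840/0.084 = 1.0×10⁴ m/s.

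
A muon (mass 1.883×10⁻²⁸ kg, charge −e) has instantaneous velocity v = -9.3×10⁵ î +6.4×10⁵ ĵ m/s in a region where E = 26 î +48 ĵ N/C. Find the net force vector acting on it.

F ≈ (-4.17×10⁻¹⁸, -7.69×10⁻¹⁸, 0) N

Only an electric field acts, so F = qE = (−1.602×10⁻¹⁹ C)·(26.0, 48.0, 0) = (-4.17×10⁻¹⁸, -7.69×10⁻¹⁸, 0) N.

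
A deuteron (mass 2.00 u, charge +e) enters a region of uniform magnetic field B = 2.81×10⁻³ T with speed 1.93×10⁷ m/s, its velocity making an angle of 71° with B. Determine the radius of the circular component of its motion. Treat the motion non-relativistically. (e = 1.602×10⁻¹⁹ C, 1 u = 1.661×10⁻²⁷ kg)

r ≈ 135 m

v⊥ = v sinθ = 1.93×10⁷·sin71° ≈ 1.825×10⁷ m/s.
r = m v⊥/(|q|B) = (3.322×10⁻²⁷)(1.825×10⁷)/((1.602×10⁻¹⁹)(2.81×10⁻³)) ≈ 135 m.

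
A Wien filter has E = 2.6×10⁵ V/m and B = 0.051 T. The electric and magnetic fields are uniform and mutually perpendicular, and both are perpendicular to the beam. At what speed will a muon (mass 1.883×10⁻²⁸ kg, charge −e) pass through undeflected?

v = 5.1×10⁶ m/s

For undeflected motion the electric and magnetic forces balance: qE = qvB.
v = E/B = 2.6×10⁵/0.051 = 5.1×10⁶ m/s.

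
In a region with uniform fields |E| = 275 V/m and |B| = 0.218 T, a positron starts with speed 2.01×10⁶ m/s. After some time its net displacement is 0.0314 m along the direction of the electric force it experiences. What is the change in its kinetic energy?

ΔKE ≈ 1.38×10⁻¹⁸ J

The magnetic force is always ⟂ v and does no work; only the electric force changes KE.
ΔKE = F_E · d = |q|E d = (1.602×10⁻¹⁹)(275)(0.0314) ≈ 1.38×10⁻¹⁸ J.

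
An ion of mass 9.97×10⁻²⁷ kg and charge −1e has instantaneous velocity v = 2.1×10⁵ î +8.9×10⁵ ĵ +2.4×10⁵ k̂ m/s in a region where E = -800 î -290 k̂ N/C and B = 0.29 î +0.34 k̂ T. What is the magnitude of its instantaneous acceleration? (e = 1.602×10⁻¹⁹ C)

|a| ≈ 6.38×10¹² m/s²

v×B = (3.03×10⁵, -1800, -2.58×10⁵) N/C.
E + v×B = (3.02×10⁵, -1800, -2.58×10⁵) N/C.
F = q(E + v×B) = (−1.602×10⁻¹⁹ C)·(3.02×10⁵, -1800, -2.58×10⁵) = (-4.83×10⁻¹⁴, 2.88×10⁻¹⁶, 4.14×10⁻¹⁴) N.
|a| = |F|/m = 6.365×10⁻¹⁴/9.97×10⁻²⁷ ≈ 6.38×10¹² m/s².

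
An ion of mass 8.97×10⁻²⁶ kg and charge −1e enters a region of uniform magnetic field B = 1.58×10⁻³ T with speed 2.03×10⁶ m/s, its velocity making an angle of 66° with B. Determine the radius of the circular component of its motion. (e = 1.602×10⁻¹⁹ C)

v⊥ = v sinθ = 2.03×10⁶·sin66° ≈ 1.854×10⁶ m/s.
r = m v⊥/(|q|B) = (8.97×10⁻²⁶)(1.854×10⁶)/((1.602×10⁻¹⁹)(1.58×10⁻³)) ≈ 657 m.

r ≈ 657 m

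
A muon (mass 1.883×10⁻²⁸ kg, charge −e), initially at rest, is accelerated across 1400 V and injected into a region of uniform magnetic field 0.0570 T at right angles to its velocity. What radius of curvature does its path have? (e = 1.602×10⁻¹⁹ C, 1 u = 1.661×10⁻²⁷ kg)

Acceleration: |q|V = ½mv² ⇒ v = √(2|q|V/m) = √(2·1.602×10⁻¹⁹·1400/1.883×10⁻²⁸) ≈ 1.543×10⁶ m/s.
In the field: r = mv/(|q|B) = (1.883×10⁻²⁸)(1.543×10⁶)/((1.602×10⁻¹⁹)(0.0570)) ≈ 0.0318 m.

r ≈ 0.0318 m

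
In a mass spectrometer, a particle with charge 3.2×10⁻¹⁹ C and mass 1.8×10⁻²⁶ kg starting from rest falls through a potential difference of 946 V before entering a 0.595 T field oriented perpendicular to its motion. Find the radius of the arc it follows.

r ≈ 0.0173 m

Acceleration: |q|V = ½mv² ⇒ v = √(2|q|V/m) = √(2·3.2×10⁻¹⁹·946/1.8×10⁻²⁶) ≈ 1.834×10⁵ m/s.
In the field: r = mv/(|q|B) = (1.8×10⁻²⁶)(1.834×10⁵)/((3.2×10⁻¹⁹)(0.595)) ≈ 0.0173 m.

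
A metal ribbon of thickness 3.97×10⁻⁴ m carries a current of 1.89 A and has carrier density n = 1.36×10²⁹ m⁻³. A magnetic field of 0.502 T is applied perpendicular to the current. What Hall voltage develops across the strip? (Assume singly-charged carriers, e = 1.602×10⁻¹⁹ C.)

V_H = IB/(n e t).
V_H = (1.89)(0.502)/((1.36×10²⁹)(1.602×10⁻¹⁹)(3.97×10⁻⁴)) ≈ 1.10×10⁻⁷ V.

V_H ≈ 1.10×10⁻⁷ V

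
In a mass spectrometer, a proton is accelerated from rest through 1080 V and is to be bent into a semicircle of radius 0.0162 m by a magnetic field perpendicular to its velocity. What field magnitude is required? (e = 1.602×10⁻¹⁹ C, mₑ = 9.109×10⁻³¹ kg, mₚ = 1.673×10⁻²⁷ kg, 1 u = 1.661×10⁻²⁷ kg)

v = √(2|q|V/m) = √(2·1.602×10⁻¹⁹·1080/1.673×10⁻²⁷) ≈ 4.548×10⁵ m/s.
B = mv/(|q|r) = (1.673×10⁻²⁷)(4.548×10⁵)/((1.602×10⁻¹⁹)(0.0162)) ≈ 0.293 T.

B ≈ 0.293 T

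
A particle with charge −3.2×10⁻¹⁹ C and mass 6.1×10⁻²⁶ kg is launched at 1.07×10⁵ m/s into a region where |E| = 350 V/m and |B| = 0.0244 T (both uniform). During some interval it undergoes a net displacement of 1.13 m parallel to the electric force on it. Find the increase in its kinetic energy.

The magnetic force is always ⟂ v and does no work; only the electric force changes KE.
ΔKE = F_E · d = |q|E d = (3.2×10⁻¹⁹)(350)(1.13) ≈ 1.27×10⁻¹⁶ J.

ΔKE ≈ 1.27×10⁻¹⁶ J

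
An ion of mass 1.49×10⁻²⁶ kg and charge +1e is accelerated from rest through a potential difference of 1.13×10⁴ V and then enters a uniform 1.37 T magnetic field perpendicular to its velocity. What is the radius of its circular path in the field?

Acceleration: |q|V = ½mv² ⇒ v = √(2|q|V/m) = √(2·1.602×10⁻¹⁹·1.13×10⁴/1.49×10⁻²⁶) ≈ 4.929×10⁵ m/s.
In the field: r = mv/(|q|B) = (1.49×10⁻²⁶)(4.929×10⁵)/((1.602×10⁻¹⁹)(1.37)) ≈ 0.0335 m.

r ≈ 0.0335 m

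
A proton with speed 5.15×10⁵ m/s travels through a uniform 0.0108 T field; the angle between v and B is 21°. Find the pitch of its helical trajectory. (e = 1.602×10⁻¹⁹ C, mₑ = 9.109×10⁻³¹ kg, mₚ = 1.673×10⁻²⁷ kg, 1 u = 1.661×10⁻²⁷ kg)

v∥ = v cosθ = 5.15×10⁵·cos21° ≈ 4.808×10⁵ m/s.
T = 2πm/(|q|B) = 2π(1.673×10⁻²⁷)/((1.602×10⁻¹⁹)(0.0108)) ≈ 6.076×10⁻⁶ s.
pitch = v∥ T = (4.808×10⁵)(6.076×10⁻⁶) ≈ 2.92 m.

p ≈ 2.92 m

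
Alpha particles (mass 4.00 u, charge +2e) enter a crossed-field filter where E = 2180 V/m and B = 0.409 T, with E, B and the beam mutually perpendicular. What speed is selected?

Zero net Lorentz force requires |qE| = |q v×B|, i.e. E = vB.
v = E/B = 2180/0.409 = 5330 m/s.
The result is independent of the particle's charge and mass.

v = 5330 m/s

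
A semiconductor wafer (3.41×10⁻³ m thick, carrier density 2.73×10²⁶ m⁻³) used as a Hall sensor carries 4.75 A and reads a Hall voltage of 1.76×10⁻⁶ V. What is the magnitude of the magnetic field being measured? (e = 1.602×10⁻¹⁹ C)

B ≈ 0.0553 T

From V_H = IB/(n e t), B = V_H n e t / I.
B = (1.76×10⁻⁶)(2.73×10²⁶)(1.602×10⁻¹⁹)(3.41×10⁻³)/4.75 ≈ 0.0553 T.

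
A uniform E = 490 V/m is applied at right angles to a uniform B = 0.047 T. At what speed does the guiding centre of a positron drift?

The E×B drift speed is v_d = E/B.
v_d = 490/0.047 = 1.0×10⁴ m/s.

v_d ≈ 1.0×10⁴ m/s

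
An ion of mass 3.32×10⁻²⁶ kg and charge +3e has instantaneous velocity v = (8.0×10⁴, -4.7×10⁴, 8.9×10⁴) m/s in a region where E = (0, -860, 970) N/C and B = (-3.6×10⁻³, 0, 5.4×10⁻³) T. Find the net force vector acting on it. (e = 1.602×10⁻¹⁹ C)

v×B = (-254, -752, -169) N/C.
E + v×B = (-254, -1610, 801) N/C.
F = q(E + v×B) = (4.806×10⁻¹⁹ C)·(-254, -1610, 801) = (-1.22×10⁻¹⁶, -7.75×10⁻¹⁶, 3.85×10⁻¹⁶) N.

F ≈ (-1.22×10⁻¹⁶, -7.75×10⁻¹⁶, 3.85×10⁻¹⁶) N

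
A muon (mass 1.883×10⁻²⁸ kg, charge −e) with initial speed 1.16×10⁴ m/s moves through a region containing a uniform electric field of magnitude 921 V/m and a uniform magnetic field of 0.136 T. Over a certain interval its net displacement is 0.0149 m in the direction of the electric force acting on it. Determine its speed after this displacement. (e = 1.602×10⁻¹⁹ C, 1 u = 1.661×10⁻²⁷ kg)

B does no work; ΔKE = |q|E d.
½mv_f² = ½mv₀² + |q|Ed = ½(1.883×10⁻²⁸)(1.16×10⁴)² + (1.602×10⁻¹⁹)(921)(0.0149) ≈ 1.267×10⁻²⁰ J + 2.198×10⁻¹⁸ J ≈ 2.211×10⁻¹⁸ J.
v_f = √(2·2.211×10⁻¹⁸/1.883×10⁻²⁸) ≈ 1.53×10⁵ m/s.

v_f ≈ 1.53×10⁵ m/s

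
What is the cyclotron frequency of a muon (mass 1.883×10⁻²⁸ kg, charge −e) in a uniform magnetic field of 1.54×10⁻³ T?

f = |q|B/(2πm).
f = (1.602×10⁻¹⁹)(1.54×10⁻³)/(2π·1.883×10⁻²⁸) ≈ 2.09×10⁵ Hz.

f ≈ 2.09×10⁵ Hz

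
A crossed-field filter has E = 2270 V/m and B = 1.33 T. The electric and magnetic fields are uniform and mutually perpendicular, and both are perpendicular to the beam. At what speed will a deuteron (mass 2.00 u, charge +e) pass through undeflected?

v = 1710 m/s

Straight-line motion ⇒ electric and magnetic forces cancel, so E = vB.
v = E/B = 2270/1.33 = 1710 m/s.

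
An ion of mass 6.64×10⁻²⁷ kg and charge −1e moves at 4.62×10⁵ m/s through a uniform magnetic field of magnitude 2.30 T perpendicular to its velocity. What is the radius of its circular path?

The magnetic force provides the centripetal force: |q|vB = mv²/r.
r = mv/(|q|B) = (6.64×10⁻²⁷)(4.62×10⁵)/((1.602×10⁻¹⁹)(2.30)) ≈ 8.33×10⁻³ m.

r ≈ 8.33×10⁻³ m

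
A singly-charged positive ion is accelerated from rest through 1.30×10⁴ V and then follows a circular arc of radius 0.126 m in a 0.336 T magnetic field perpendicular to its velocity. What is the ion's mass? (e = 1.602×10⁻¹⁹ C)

Combine |q|V = ½mv² and r = mv/(|q|B): eliminate v to get m = qB²r²/(2V).
m = (1.602×10⁻¹⁹)(0.336)²(0.126)²/(2·1.30×10⁴) ≈ 1.10×10⁻²⁶ kg.

m ≈ 1.10×10⁻²⁶ kg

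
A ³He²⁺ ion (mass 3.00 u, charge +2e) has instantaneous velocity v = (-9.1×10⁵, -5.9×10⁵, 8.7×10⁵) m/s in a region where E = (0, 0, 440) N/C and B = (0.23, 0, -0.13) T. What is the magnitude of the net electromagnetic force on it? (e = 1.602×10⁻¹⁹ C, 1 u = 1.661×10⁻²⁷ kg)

v×B = (7.67×10⁴, 8.18×10⁴, 1.36×10⁵) N/C.
E + v×B = (7.67×10⁴, 8.18×10⁴, 1.36×10⁵) N/C.
F = q(E + v×B) = (3.204×10⁻¹⁹ C)·(7.67×10⁴, 8.18×10⁴, 1.36×10⁵) = (2.46×10⁻¹⁴, 2.62×10⁻¹⁴, 4.36×10⁻¹⁴) N.
|F| = 5.65×10⁻¹⁴ N.

|F| ≈ 5.65×10⁻¹⁴ N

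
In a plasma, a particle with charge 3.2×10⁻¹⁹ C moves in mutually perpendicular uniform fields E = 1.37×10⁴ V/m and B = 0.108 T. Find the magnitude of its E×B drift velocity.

In crossed fields the guiding centre drifts at v_d = |E×B|/B² = E/B, independent of charge and mass.
v_d = 1.37×10⁴/0.108 = 1.27×10⁵ m/s.

v_d ≈ 1.27×10⁵ m/s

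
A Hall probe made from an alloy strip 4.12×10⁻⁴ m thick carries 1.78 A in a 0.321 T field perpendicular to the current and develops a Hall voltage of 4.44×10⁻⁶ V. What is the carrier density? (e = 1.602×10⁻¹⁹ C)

n ≈ 1.95×10²⁷ m⁻³

From V_H = IB/(n e t), n = IB/(V_H e t).
n = (1.78)(0.321)/((4.44×10⁻⁶)(1.602×10⁻¹⁹)(4.12×10⁻⁴)) ≈ 1.95×10²⁷ m⁻³.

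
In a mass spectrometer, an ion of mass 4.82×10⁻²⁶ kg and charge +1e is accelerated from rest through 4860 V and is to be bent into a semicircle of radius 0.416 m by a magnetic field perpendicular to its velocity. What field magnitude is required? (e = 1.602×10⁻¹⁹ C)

B ≈ 0.130 T

v = √(2|q|V/m) = √(2·1.602×10⁻¹⁹·4860/4.82×10⁻²⁶) ≈ 1.797×10⁵ m/s.
B = mv/(|q|r) = (4.82×10⁻²⁶)(1.797×10⁵)/((1.602×10⁻¹⁹)(0.416)) ≈ 0.130 T.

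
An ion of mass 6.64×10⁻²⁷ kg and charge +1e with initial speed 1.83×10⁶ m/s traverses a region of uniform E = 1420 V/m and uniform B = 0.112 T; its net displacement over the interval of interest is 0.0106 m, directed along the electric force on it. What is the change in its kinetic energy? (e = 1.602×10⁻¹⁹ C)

ΔKE ≈ 2.41×10⁻¹⁸ J

The magnetic force is always ⟂ v and does no work; only the electric force changes KE.
ΔKE = F_E · d = |q|E d = (1.602×10⁻¹⁹)(1420)(0.0106) ≈ 2.41×10⁻¹⁸ J.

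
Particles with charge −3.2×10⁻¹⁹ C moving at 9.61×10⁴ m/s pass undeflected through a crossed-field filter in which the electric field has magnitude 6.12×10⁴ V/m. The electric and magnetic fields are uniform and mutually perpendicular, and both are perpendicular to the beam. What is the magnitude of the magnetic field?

B = 0.637 T

Balance of forces in the selector: qE = qvB ⇒ B = E/v.
B = 6.12×10⁴/9.61×10⁴ = 0.637 T.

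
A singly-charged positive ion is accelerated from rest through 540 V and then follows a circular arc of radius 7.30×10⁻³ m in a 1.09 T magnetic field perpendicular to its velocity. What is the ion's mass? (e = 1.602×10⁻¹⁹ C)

m ≈ 9.39×10⁻²⁷ kg

Combine |q|V = ½mv² and r = mv/(|q|B): eliminate v to get m = qB²r²/(2V).
m = (1.602×10⁻¹⁹)(1.09)²(7.30×10⁻³)²/(2·540) ≈ 9.39×10⁻²⁷ kg.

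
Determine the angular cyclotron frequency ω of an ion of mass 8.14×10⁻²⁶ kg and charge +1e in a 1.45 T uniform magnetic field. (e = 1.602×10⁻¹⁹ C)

ω = |q|B/m.
ω = (1.602×10⁻¹⁹)(1.45)/8.14×10⁻²⁶ ≈ 2.85×10⁶ rad/s.

ω ≈ 2.85×10⁶ rad/s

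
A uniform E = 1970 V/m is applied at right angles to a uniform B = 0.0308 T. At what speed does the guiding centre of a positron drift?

In crossed fields the guiding centre drifts at v_d = |E×B|/B² = E/B, independent of charge and mass.
v_d = 1970/0.0308 = 6.40×10⁴ m/s.

v_d ≈ 6.40×10⁴ m/s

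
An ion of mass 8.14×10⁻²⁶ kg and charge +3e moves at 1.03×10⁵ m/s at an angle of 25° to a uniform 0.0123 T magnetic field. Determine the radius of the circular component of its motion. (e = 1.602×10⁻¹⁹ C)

r ≈ 0.599 m

v⊥ = v sinθ = 1.03×10⁵·sin25° ≈ 4.353×10⁴ m/s.
r = m v⊥/(|q|B) = (8.14×10⁻²⁶)(4.353×10⁴)/((4.806×10⁻¹⁹)(0.0123)) ≈ 0.599 m.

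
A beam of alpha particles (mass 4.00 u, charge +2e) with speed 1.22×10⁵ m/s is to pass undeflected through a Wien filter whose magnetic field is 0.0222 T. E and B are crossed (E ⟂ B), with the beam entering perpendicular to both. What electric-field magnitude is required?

E = 2710 V/m

For straight-line motion qE = qvB, so E = vB.
E = 1.22×10⁵ × 0.0222 = 2710 V/m.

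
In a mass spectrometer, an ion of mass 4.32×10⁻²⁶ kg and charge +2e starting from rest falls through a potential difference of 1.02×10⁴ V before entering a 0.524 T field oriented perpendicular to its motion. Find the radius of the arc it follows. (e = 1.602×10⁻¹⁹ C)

Acceleration: |q|V = ½mv² ⇒ v = √(2|q|V/m) = √(2·3.204×10⁻¹⁹·1.02×10⁴/4.32×10⁻²⁶) ≈ 3.890×10⁵ m/s.
In the field: r = mv/(|q|B) = (4.32×10⁻²⁶)(3.890×10⁵)/((3.204×10⁻¹⁹)(0.524)) ≈ 0.100 m.

r ≈ 0.100 m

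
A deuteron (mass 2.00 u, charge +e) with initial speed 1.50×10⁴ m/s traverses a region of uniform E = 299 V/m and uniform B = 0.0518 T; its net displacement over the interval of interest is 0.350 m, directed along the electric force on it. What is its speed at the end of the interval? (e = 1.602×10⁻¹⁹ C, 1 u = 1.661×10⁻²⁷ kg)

v_f ≈ 1.02×10⁵ m/s

B does no work; ΔKE = |q|E d.
½mv_f² = ½mv₀² + |q|Ed = ½(3.322×10⁻²⁷)(1.50×10⁴)² + (1.602×10⁻¹⁹)(299)(0.350) ≈ 3.737×10⁻¹⁹ J + 1.676×10⁻¹⁷ J ≈ 1.714×10⁻¹⁷ J.
v_f = √(2·1.714×10⁻¹⁷/3.322×10⁻²⁷) ≈ 1.02×10⁵ m/s.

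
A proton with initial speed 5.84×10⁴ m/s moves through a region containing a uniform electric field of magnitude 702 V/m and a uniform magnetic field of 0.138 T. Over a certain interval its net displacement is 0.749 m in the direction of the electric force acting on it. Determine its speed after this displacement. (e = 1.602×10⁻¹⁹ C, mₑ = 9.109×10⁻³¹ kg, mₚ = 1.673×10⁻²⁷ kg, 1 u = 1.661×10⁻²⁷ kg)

v_f ≈ 3.23×10⁵ m/s

B does no work; ΔKE = |q|E d.
½mv_f² = ½mv₀² + |q|Ed = ½(1.673×10⁻²⁷)(5.84×10⁴)² + (1.602×10⁻¹⁹)(702)(0.749) ≈ 2.853×10⁻¹⁸ J + 8.423×10⁻¹⁷ J ≈ 8.709×10⁻¹⁷ J.
v_f = √(2·8.709×10⁻¹⁷/1.673×10⁻²⁷) ≈ 3.23×10⁵ m/s.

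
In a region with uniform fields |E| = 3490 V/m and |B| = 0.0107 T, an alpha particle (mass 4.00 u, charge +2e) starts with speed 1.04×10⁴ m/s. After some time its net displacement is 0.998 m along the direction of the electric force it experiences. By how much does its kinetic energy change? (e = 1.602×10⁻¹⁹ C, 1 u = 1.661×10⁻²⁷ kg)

The magnetic force is always ⟂ v and does no work; only the electric force changes KE.
ΔKE = F_E · d = |q|E d = (3.204×10⁻¹⁹)(3490)(0.998) ≈ 1.12×10⁻¹⁵ J.

ΔKE ≈ 1.12×10⁻¹⁵ J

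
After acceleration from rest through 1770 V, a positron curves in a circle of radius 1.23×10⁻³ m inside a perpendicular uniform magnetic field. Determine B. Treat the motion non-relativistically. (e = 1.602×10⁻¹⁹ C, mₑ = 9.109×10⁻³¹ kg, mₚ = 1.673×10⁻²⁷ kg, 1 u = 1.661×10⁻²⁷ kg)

v = √(2|q|V/m) = √(2·1.602×10⁻¹⁹·1770/9.109×10⁻³¹) ≈ 2.495×10⁷ m/s.
B = mv/(|q|r) = (9.109×10⁻³¹)(2.495×10⁷)/((1.602×10⁻¹⁹)(1.23×10⁻³)) ≈ 0.115 T.

B ≈ 0.115 T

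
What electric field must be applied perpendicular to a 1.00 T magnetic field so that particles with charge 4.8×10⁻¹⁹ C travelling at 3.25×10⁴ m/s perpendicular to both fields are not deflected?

For straight-line motion qE = qvB, so E = vB.
E = 3.25×10⁴ × 1.00 = 3.25×10⁴ V/m.

E = 3.25×10⁴ V/m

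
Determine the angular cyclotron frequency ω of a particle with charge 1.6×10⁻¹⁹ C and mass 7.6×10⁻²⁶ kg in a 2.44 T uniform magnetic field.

ω = |q|B/m.
ω = (1.6×10⁻¹⁹)(2.44)/7.6×10⁻²⁶ ≈ 5.14×10⁶ rad/s.

ω ≈ 5.14×10⁶ rad/s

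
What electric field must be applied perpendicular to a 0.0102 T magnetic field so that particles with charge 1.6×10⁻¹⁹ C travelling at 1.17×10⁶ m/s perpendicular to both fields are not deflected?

For straight-line motion qE = qvB, so E = vB.
E = 1.17×10⁶ × 0.0102 = 1.19×10⁴ V/m.

E = 1.19×10⁴ V/m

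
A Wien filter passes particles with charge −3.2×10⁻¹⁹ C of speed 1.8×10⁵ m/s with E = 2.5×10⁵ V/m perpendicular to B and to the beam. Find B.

Balance of forces in the selector: qE = qvB ⇒ B = E/v.
B = 2.5×10⁵/1.8×10⁵ = 1.4 T.

B = 1.4 T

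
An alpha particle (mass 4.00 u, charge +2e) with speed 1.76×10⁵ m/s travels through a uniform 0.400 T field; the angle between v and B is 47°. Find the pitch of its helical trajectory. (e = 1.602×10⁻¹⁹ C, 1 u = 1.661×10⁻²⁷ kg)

v∥ = v cosθ = 1.76×10⁵·cos47° ≈ 1.200×10⁵ m/s.
T = 2πm/(|q|B) = 2π(6.644×10⁻²⁷)/((3.204×10⁻¹⁹)(0.400)) ≈ 3.257×10⁻⁷ s.
pitch = v∥ T = (1.200×10⁵)(3.257×10⁻⁷) ≈ 0.0391 m.

p ≈ 0.0391 m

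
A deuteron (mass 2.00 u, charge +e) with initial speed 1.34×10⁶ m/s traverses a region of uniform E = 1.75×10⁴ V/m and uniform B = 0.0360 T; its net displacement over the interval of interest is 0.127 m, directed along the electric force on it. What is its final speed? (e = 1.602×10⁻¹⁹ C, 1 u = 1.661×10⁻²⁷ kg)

B does no work; ΔKE = |q|E d.
½mv_f² = ½mv₀² + |q|Ed = ½(3.322×10⁻²⁷)(1.34×10⁶)² + (1.602×10⁻¹⁹)(1.75×10⁴)(0.127) ≈ 2.982×10⁻¹⁵ J + 3.560×10⁻¹⁶ J ≈ 3.339×10⁻¹⁵ J.
v_f = √(2·3.339×10⁻¹⁵/3.322×10⁻²⁷) ≈ 1.42×10⁶ m/s.

v_f ≈ 1.42×10⁶ m/s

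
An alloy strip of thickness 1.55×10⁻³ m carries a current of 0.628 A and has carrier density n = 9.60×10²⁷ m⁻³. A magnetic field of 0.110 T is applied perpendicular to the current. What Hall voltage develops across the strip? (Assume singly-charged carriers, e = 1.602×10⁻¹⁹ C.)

V_H = IB/(n e t).
V_H = (0.628)(0.110)/((9.60×10²⁷)(1.602×10⁻¹⁹)(1.55×10⁻³)) ≈ 2.90×10⁻⁸ V.

V_H ≈ 2.90×10⁻⁸ V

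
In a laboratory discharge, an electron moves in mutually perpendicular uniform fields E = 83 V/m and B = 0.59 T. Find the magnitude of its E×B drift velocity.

The steady drift has the magnetic force balancing the electric force, so v_d = E/B.
v_d = 83/0.59 = 140 m/s.

v_d ≈ 140 m/s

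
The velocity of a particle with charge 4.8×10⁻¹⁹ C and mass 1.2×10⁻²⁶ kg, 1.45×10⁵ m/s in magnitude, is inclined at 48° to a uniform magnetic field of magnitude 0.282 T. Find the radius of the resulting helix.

v⊥ = v sinθ = 1.45×10⁵·sin48° ≈ 1.078×10⁵ m/s.
r = m v⊥/(|q|B) = (1.2×10⁻²⁶)(1.078×10⁵)/((4.8×10⁻¹⁹)(0.282)) ≈ 9.55×10⁻³ m.

r ≈ 9.55×10⁻³ m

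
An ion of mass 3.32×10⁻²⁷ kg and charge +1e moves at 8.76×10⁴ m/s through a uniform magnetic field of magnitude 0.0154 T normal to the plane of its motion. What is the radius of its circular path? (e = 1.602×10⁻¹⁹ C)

The magnetic force provides the centripetal force: |q|vB = mv²/r.
r = mv/(|q|B) = (3.32×10⁻²⁷)(8.76×10⁴)/((1.602×10⁻¹⁹)(0.0154)) ≈ 0.118 m.

r ≈ 0.118 m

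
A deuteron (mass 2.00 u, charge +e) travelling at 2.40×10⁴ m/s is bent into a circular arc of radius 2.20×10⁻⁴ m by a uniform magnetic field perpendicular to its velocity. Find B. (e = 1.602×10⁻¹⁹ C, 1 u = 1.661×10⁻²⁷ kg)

From |q|vB = mv²/r, B = mv/(|q|r).
B = (3.322×10⁻²⁷)(2.40×10⁴)/((1.602×10⁻¹⁹)(2.20×10⁻⁴)) ≈ 2.26 T.

B ≈ 2.26 T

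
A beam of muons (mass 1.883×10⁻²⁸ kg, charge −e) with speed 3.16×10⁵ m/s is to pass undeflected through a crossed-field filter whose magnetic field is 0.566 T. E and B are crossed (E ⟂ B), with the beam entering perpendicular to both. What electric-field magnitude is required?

For straight-line motion qE = qvB, so E = vB.
E = 3.16×10⁵ × 0.566 = 1.79×10⁵ V/m.

E = 1.79×10⁵ V/m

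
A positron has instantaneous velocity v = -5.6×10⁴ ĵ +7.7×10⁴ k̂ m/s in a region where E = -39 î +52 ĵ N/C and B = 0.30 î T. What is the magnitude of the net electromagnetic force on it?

v×B = (0, 2.31×10⁴, 1.68×10⁴) N/C.
E + v×B = (-39.0, 2.32×10⁴, 1.68×10⁴) N/C.
F = q(E + v×B) = (1.602×10⁻¹⁹ C)·(-39.0, 2.32×10⁴, 1.68×10⁴) = (-6.25×10⁻¹⁸, 3.71×10⁻¹⁵, 2.69×10⁻¹⁵) N.
|F| = 4.58×10⁻¹⁵ N.

|F| ≈ 4.58×10⁻¹⁵ N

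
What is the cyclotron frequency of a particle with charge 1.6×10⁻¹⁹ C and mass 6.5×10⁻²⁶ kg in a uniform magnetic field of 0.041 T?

f = |q|B/(2πm).
f = (1.6×10⁻¹⁹)(0.041)/(2π·6.5×10⁻²⁶) ≈ 1.6×10⁴ Hz.

f ≈ 1.6×10⁴ Hz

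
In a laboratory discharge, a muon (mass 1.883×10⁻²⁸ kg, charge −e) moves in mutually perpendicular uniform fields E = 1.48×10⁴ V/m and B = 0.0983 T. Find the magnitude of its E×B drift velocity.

In crossed fields the guiding centre drifts at v_d = |E×B|/B² = E/B, independent of charge and mass.
v_d = 1.48×10⁴/0.0983 = 1.51×10⁵ m/s.

v_d ≈ 1.51×10⁵ m/s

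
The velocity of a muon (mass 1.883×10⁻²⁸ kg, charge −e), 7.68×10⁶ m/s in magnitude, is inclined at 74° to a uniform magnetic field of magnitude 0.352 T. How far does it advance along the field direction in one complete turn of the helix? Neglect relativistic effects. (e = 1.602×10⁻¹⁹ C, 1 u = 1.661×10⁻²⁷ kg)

v∥ = v cosθ = 7.68×10⁶·cos74° ≈ 2.117×10⁶ m/s.
T = 2πm/(|q|B) = 2π(1.883×10⁻²⁸)/((1.602×10⁻¹⁹)(0.352)) ≈ 2.098×10⁻⁸ s.
pitch = v∥ T = (2.117×10⁶)(2.098×10⁻⁸) ≈ 0.0444 m.

p ≈ 0.0444 m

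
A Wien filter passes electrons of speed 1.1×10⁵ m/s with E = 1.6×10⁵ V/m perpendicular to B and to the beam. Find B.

B = 1.5 T

Balance of forces in the selector: qE = qvB ⇒ B = E/v.
B = 1.6×10⁵/1.1×10⁵ = 1.5 T.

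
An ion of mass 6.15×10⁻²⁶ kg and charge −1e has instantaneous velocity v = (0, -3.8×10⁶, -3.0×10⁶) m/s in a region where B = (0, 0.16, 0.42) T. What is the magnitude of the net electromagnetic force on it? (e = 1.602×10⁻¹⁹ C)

v×B = (-1.12×10⁶, 0, 0) N/C.
F = q v×B = (−1.602×10⁻¹⁹ C)·(-1.12×10⁶, 0, 0) = (1.79×10⁻¹³, 0, 0) N.
|F| = 1.79×10⁻¹³ N.

|F| ≈ 1.79×10⁻¹³ N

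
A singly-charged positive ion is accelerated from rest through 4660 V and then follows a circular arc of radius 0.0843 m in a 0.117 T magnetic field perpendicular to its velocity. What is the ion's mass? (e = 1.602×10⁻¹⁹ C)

Combine |q|V = ½mv² and r = mv/(|q|B): eliminate v to get m = qB²r²/(2V).
m = (1.602×10⁻¹⁹)(0.117)²(0.0843)²/(2·4660) ≈ 1.67×10⁻²⁷ kg.

m ≈ 1.67×10⁻²⁷ kg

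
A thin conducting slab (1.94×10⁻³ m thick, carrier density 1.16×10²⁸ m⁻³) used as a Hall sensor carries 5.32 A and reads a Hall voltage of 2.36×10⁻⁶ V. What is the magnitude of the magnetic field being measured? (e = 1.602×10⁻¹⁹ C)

B ≈ 1.60 T

From V_H = IB/(n e t), B = V_H n e t / I.
B = (2.36×10⁻⁶)(1.16×10²⁸)(1.602×10⁻¹⁹)(1.94×10⁻³)/5.32 ≈ 1.60 T.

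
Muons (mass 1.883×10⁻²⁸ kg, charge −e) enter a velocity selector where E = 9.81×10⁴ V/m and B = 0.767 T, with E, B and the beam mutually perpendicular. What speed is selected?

v = 1.28×10⁵ m/s

Zero net Lorentz force requires |qE| = |q v×B|, i.e. E = vB.
v = E/B = 9.81×10⁴/0.767 = 1.28×10⁵ m/s.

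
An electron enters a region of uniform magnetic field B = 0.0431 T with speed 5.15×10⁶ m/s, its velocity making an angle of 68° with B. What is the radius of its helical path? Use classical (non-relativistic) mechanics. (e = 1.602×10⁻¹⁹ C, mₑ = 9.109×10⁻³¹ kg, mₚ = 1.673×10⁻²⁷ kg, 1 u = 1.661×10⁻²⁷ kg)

r ≈ 6.30×10⁻⁴ m

v⊥ = v sinθ = 5.15×10⁶·sin68° ≈ 4.775×10⁶ m/s.
r = m v⊥/(|q|B) = (9.109×10⁻³¹)(4.775×10⁶)/((1.602×10⁻¹⁹)(0.0431)) ≈ 6.30×10⁻⁴ m.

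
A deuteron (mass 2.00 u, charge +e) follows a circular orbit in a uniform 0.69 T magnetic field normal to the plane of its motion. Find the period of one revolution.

T ≈ 1.9×10⁻⁷ s

The cyclotron period depends only on m, q, B: T = 2πm/(|q|B).
T = 2π(3.322×10⁻²⁷)/((1.602×10⁻¹⁹)(0.69)) ≈ 1.9×10⁻⁷ s.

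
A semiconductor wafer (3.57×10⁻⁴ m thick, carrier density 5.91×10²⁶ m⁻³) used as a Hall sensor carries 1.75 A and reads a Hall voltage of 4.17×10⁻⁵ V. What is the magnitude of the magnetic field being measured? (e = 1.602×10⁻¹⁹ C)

B ≈ 0.805 T

From V_H = IB/(n e t), B = V_H n e t / I.
B = (4.17×10⁻⁵)(5.91×10²⁶)(1.602×10⁻¹⁹)(3.57×10⁻⁴)/1.75 ≈ 0.805 T.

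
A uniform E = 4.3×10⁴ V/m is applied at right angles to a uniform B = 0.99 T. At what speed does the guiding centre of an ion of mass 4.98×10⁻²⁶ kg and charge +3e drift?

In crossed fields the guiding centre drifts at v_d = |E×B|/B² = E/B, independent of charge and mass.
v_d = 4.3×10⁴/0.99 = 4.3×10⁴ m/s.

v_d ≈ 4.3×10⁴ m/s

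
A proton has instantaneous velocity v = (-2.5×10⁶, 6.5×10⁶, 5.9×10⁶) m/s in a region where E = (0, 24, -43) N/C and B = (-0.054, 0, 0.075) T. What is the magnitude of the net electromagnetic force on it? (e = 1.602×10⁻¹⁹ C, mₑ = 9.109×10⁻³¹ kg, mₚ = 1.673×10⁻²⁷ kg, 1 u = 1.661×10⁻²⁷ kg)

|F| ≈ 9.85×10⁻¹⁴ N

v×B = (4.88×10⁵, -1.31×10⁵, 3.51×10⁵) N/C.
E + v×B = (4.88×10⁵, -1.31×10⁵, 3.51×10⁵) N/C.
F = q(E + v×B) = (1.602×10⁻¹⁹ C)·(4.88×10⁵, -1.31×10⁵, 3.51×10⁵) = (7.81×10⁻¹⁴, -2.10×10⁻¹⁴, 5.62×10⁻¹⁴) N.
|F| = 9.85×10⁻¹⁴ N.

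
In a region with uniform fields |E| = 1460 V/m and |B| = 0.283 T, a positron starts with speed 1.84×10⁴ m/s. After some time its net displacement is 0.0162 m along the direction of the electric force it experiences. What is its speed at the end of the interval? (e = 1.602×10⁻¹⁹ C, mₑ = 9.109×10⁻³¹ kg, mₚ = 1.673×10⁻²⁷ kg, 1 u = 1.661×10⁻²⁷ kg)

B does no work; ΔKE = |q|E d.
½mv_f² = ½mv₀² + |q|Ed = ½(9.109×10⁻³¹)(1.84×10⁴)² + (1.602×10⁻¹⁹)(1460)(0.0162) ≈ 1.542×10⁻²² J + 3.789×10⁻¹⁸ J ≈ 3.789×10⁻¹⁸ J.
v_f = √(2·3.789×10⁻¹⁸/9.109×10⁻³¹) ≈ 2.88×10⁶ m/s.

v_f ≈ 2.88×10⁶ m/s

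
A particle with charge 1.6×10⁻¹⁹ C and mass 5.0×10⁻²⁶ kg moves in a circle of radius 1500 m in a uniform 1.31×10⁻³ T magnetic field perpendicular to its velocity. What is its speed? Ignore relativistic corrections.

v ≈ 6.29×10⁶ m/s

From |q|vB = mv²/r, v = |q|Br/m.
v = (1.6×10⁻¹⁹)(1.31×10⁻³)(1500)/5.0×10⁻²⁶ ≈ 6.29×10⁶ m/s.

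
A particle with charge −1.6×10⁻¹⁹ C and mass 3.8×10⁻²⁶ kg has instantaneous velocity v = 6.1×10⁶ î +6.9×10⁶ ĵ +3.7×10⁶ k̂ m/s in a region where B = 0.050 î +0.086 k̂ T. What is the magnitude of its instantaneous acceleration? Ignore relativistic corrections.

|a| ≈ 3.22×10¹² m/s²

v×B = (5.93×10⁵, -3.40×10⁵, -3.45×10⁵) N/C.
F = q v×B = (−1.6×10⁻¹⁹ C)·(5.93×10⁵, -3.40×10⁵, -3.45×10⁵) = (-9.49×10⁻¹⁴, 5.43×10⁻¹⁴, 5.52×10⁻¹⁴) N.
|a| = |F|/m = 1.225×10⁻¹³/3.8×10⁻²⁶ ≈ 3.22×10¹² m/s².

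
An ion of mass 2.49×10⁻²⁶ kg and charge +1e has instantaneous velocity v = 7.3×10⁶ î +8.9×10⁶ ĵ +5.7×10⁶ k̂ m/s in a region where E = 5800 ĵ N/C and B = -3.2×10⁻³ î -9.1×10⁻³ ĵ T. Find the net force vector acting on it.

F ≈ (8.31×10⁻¹⁵, -1.99×10⁻¹⁵, -6.08×10⁻¹⁵) N

v×B = (5.19×10⁴, -1.82×10⁴, -3.80×10⁴) N/C.
E + v×B = (5.19×10⁴, -1.24×10⁴, -3.80×10⁴) N/C.
F = q(E + v×B) = (1.602×10⁻¹⁹ C)·(5.19×10⁴, -1.24×10⁴, -3.80×10⁴) = (8.31×10⁻¹⁵, -1.99×10⁻¹⁵, -6.08×10⁻¹⁵) N.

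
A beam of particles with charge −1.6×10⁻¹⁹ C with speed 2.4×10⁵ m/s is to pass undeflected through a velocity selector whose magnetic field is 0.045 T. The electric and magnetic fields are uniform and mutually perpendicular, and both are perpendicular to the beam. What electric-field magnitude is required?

E = 1.1×10⁴ V/m

For straight-line motion qE = qvB, so E = vB.
E = 2.4×10⁵ × 0.045 = 1.1×10⁴ V/m.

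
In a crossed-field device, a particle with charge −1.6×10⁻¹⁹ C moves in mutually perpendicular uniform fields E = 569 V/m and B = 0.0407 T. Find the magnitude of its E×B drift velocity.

v_d ≈ 1.40×10⁴ m/s

The E×B drift speed is v_d = E/B.
v_d = 569/0.0407 = 1.40×10⁴ m/s.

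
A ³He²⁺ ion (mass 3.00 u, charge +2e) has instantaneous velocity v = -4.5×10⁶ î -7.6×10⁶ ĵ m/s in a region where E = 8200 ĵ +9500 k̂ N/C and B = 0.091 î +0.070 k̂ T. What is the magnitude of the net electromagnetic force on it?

|F| ≈ 3.00×10⁻¹³ N

v×B = (-5.32×10⁵, 3.15×10⁵, 6.92×10⁵) N/C.
E + v×B = (-5.32×10⁵, 3.23×10⁵, 7.01×10⁵) N/C.
F = q(E + v×B) = (3.204×10⁻¹⁹ C)·(-5.32×10⁵, 3.23×10⁵, 7.01×10⁵) = (-1.70×10⁻¹³, 1.04×10⁻¹³, 2.25×10⁻¹³) N.
|F| = 3.00×10⁻¹³ N.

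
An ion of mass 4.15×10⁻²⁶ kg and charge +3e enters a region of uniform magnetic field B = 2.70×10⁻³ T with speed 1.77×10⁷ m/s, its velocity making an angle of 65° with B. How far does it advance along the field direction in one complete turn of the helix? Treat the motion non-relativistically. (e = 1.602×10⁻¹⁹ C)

v∥ = v cosθ = 1.77×10⁷·cos65° ≈ 7.480×10⁶ m/s.
T = 2πm/(|q|B) = 2π(4.15×10⁻²⁶)/((4.806×10⁻¹⁹)(2.70×10⁻³)) ≈ 2.009×10⁻⁴ s.
pitch = v∥ T = (7.480×10⁶)(2.009×10⁻⁴) ≈ 1500 m.

p ≈ 1500 m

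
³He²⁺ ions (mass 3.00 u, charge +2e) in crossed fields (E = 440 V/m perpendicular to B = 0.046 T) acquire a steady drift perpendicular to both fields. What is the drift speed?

v_d ≈ 9600 m/s

The steady drift has the magnetic force balancing the electric force, so v_d = E/B.
v_d = 440/0.046 = 9600 m/s.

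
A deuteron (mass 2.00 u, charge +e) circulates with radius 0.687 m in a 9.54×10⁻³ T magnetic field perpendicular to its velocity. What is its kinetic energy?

KE ≈ 1040 eV

v = |q|Br/m, then KE = ½mv² = (qBr)²/(2m).
v = (1.602×10⁻¹⁹)(9.54×10⁻³)(0.687)/3.322×10⁻²⁷ ≈ 3.161×10⁵ m/s.
KE = ½(3.322×10⁻²⁷)(3.161×10⁵)² ≈ 1.66×10⁻¹⁶ J = 1040 eV.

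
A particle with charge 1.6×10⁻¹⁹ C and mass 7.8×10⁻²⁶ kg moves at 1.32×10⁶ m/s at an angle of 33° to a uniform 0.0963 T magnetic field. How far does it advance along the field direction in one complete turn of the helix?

v∥ = v cosθ = 1.32×10⁶·cos33° ≈ 1.107×10⁶ m/s.
T = 2πm/(|q|B) = 2π(7.8×10⁻²⁶)/((1.6×10⁻¹⁹)(0.0963)) ≈ 3.181×10⁻⁵ s.
pitch = v∥ T = (1.107×10⁶)(3.181×10⁻⁵) ≈ 35.2 m.

p ≈ 35.2 m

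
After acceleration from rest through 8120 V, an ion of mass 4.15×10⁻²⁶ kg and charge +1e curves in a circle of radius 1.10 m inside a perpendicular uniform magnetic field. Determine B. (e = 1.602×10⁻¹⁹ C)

v = √(2|q|V/m) = √(2·1.602×10⁻¹⁹·8120/4.15×10⁻²⁶) ≈ 2.504×10⁵ m/s.
B = mv/(|q|r) = (4.15×10⁻²⁶)(2.504×10⁵)/((1.602×10⁻¹⁹)(1.10)) ≈ 0.0590 T.

B ≈ 0.0590 T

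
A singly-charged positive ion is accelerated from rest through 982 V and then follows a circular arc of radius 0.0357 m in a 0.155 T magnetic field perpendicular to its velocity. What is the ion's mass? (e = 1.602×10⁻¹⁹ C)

Combine |q|V = ½mv² and r = mv/(|q|B): eliminate v to get m = qB²r²/(2V).
m = (1.602×10⁻¹⁹)(0.155)²(0.0357)²/(2·982) ≈ 2.50×10⁻²⁷ kg.

m ≈ 2.50×10⁻²⁷ kg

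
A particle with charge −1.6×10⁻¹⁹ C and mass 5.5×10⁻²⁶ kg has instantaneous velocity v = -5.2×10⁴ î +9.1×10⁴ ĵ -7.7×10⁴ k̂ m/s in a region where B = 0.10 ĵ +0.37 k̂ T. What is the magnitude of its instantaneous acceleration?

|a| ≈ 1.34×10¹¹ m/s²

v×B = (4.14×10⁴, 1.92×10⁴, -5200) N/C.
F = q v×B = (−1.6×10⁻¹⁹ C)·(4.14×10⁴, 1.92×10⁴, -5200) = (-6.62×10⁻¹⁵, -3.08×10⁻¹⁵, 8.32×10⁻¹⁶) N.
|a| = |F|/m = 7.347×10⁻¹⁵/5.5×10⁻²⁶ ≈ 1.34×10¹¹ m/s².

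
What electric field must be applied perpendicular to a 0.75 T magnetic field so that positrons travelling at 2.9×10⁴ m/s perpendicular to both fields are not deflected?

For straight-line motion qE = qvB, so E = vB.
E = 2.9×10⁴ × 0.75 = 2.2×10⁴ V/m.

E = 2.2×10⁴ V/m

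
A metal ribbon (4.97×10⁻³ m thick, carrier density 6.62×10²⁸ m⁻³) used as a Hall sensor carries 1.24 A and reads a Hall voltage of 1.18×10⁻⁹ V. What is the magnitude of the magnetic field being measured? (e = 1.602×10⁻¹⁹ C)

From V_H = IB/(n e t), B = V_H n e t / I.
B = (1.18×10⁻⁹)(6.62×10²⁸)(1.602×10⁻¹⁹)(4.97×10⁻³)/1.24 ≈ 0.0502 T.

B ≈ 0.0502 T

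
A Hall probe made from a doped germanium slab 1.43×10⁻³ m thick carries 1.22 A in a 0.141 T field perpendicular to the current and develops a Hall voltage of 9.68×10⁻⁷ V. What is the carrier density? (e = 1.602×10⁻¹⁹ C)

n ≈ 7.76×10²⁶ m⁻³

From V_H = IB/(n e t), n = IB/(V_H e t).
n = (1.22)(0.141)/((9.68×10⁻⁷)(1.602×10⁻¹⁹)(1.43×10⁻³)) ≈ 7.76×10²⁶ m⁻³.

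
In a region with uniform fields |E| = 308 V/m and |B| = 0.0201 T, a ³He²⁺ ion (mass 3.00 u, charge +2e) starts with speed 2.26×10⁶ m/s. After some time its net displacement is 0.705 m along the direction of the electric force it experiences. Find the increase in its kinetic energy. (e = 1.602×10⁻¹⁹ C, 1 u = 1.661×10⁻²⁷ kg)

The magnetic force is always ⟂ v and does no work; only the electric force changes KE.
ΔKE = F_E · d = |q|E d = (3.204×10⁻¹⁹)(308)(0.705) ≈ 6.96×10⁻¹⁷ J.

ΔKE ≈ 6.96×10⁻¹⁷ J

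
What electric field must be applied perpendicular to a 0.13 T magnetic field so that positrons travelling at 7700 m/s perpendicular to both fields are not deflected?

E = 1000 V/m

For straight-line motion qE = qvB, so E = vB.
E = 7700 × 0.13 = 1000 V/m.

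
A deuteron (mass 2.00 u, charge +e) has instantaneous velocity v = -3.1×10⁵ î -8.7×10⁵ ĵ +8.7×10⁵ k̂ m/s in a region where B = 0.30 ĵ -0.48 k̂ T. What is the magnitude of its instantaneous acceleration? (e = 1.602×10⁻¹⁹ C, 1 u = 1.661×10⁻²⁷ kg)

|a| ≈ 1.13×10¹³ m/s²

v×B = (1.57×10⁵, -1.49×10⁵, -9.30×10⁴) N/C.
F = q v×B = (1.602×10⁻¹⁹ C)·(1.57×10⁵, -1.49×10⁵, -9.30×10⁴) = (2.51×10⁻¹⁴, -2.38×10⁻¹⁴, -1.49×10⁻¹⁴) N.
|a| = |F|/m = 3.768×10⁻¹⁴/3.322×10⁻²⁷ ≈ 1.13×10¹³ m/s².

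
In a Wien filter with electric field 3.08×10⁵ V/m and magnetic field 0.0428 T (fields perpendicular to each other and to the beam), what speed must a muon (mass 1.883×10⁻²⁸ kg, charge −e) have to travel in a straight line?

v = 7.20×10⁶ m/s

For undeflected motion the electric and magnetic forces balance: qE = qvB.
v = E/B = 3.08×10⁵/0.0428 = 7.20×10⁶ m/s.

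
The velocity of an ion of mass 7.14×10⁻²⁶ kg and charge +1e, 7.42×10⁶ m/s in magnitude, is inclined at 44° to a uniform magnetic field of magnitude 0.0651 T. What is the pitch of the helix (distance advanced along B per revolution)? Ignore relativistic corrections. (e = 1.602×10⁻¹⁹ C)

v∥ = v cosθ = 7.42×10⁶·cos44° ≈ 5.338×10⁶ m/s.
T = 2πm/(|q|B) = 2π(7.14×10⁻²⁶)/((1.602×10⁻¹⁹)(0.0651)) ≈ 4.302×10⁻⁵ s.
pitch = v∥ T = (5.338×10⁶)(4.302×10⁻⁵) ≈ 230 m.

p ≈ 230 m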